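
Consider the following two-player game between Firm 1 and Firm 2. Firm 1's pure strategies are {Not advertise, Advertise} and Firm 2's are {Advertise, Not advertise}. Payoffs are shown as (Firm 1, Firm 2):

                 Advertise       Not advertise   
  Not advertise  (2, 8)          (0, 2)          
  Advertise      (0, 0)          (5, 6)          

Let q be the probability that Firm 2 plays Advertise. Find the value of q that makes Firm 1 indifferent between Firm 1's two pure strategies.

q = 5/7

For Firm 1 to be willing to mix, Firm 1 must be indifferent between Not advertise and Advertise, which pins down Firm 2's mix.
  Firm 1's payoff from Not advertise: q·2 + (1−q)·0 = 2q
  Firm 1's payoff from Advertise: q·0 + (1−q)·5 = -5q + 5
  2q = -5q + 5  ⇒  7q = 5  ⇒  q = 5/7.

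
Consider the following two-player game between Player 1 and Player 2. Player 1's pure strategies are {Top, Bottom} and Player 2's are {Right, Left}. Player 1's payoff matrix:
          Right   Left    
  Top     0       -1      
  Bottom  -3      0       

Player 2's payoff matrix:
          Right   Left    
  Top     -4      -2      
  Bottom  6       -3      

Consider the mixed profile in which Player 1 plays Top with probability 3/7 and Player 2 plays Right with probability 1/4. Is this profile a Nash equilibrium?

Given Player 1's mix p = 3/7, Player 2's payoff from Right is 12/7 but from Left is -18/7. Player 2 strictly prefers Right, so Player 2 would not mix.
So the proposed profile is not a Nash equilibrium.

No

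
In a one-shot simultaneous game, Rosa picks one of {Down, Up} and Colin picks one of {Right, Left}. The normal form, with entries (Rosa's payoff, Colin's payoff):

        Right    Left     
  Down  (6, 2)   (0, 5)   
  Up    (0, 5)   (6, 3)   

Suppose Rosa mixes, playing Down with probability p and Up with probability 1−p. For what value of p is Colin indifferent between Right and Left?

p = 2/5

For Colin to be willing to mix, Colin must be indifferent between Right and Left, which pins down Rosa's mix.
  Colin's payoff from Right: p·2 + (1−p)·5 = -3p + 5
  Colin's payoff from Left: p·5 + (1−p)·3 = 2p + 3
  -3p + 5 = 2p + 3  ⇒  -5p = -2  ⇒  p = 2/5.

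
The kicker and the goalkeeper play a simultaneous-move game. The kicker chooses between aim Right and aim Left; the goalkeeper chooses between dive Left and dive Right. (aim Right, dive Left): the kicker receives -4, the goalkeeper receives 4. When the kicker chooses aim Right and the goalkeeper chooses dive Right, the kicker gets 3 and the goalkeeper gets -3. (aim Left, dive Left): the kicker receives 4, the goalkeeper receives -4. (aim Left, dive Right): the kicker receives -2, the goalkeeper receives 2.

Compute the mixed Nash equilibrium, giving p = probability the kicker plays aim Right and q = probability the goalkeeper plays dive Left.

p = 6/13, q = 5/13

The goalkeeper's indifference between dive Left and dive Right determines the kicker's mixing probability p:
  the goalkeeper's payoff to dive Left: p·4 + (1−p)·(-4) = 8p - 4
  the goalkeeper's payoff to dive Right: p·(-3) + (1−p)·2 = -5p + 2
  8p - 4 = -5p + 2  ⇒  13p = 6  ⇒  p = 6/13.
The kicker's indifference between aim Right and aim Left determines the goalkeeper's mixing probability q:
  the kicker's payoff from aim Right: q·(-4) + (1−q)·3 = -7q + 3
  the kicker's payoff from aim Left: q·4 + (1−q)·(-2) = 6q - 2
  -7q + 3 = 6q - 2  ⇒  -13q = -5  ⇒  q = 5/13.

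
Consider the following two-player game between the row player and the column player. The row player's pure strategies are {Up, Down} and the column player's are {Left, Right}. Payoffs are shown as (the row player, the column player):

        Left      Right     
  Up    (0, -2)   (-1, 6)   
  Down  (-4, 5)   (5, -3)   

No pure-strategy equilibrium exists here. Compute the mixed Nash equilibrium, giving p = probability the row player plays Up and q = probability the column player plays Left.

In a mixed equilibrium the column player is indifferent between Left and Right; this condition fixes p.
  the column player's expected payoff from Left: p·(-2) + (1−p)·5 = -7p + 5
  the column player's expected payoff from Right: p·6 + (1−p)·(-3) = 9p - 3
  -7p + 5 = 9p - 3  ⇒  -16p = -8  ⇒  p = 1/2.
The row player's indifference between Up and Down determines the column player's mixing probability q:
  the row player's payoff from Up: q·0 + (1−q)·(-1) = q - 1
  the row player's payoff from Down: q·(-4) + (1−q)·5 = -9q + 5
  q - 1 = -9q + 5  ⇒  10q = 6  ⇒  q = 3/5.

p = 1/2, q = 3/5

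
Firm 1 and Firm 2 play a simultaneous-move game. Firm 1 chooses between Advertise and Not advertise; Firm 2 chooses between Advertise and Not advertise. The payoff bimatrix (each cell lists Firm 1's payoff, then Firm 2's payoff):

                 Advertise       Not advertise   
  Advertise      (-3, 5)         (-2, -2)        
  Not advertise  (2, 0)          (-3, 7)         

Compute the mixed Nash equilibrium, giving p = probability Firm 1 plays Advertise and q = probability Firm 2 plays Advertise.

In a mixed equilibrium Firm 2 is indifferent between Advertise and Not advertise; this condition fixes p.
  Firm 2's expected payoff from Advertise: p·5 + (1−p)·0 = 5p
  Firm 2's expected payoff from Not advertise: p·(-2) + (1−p)·7 = -9p + 7
  5p = -9p + 7  ⇒  14p = 7  ⇒  p = 1/2.
Firm 2's mix must leave Firm 1 indifferent between Advertise and Not advertise.
  Firm 1's payoff to Advertise: q·(-3) + (1−q)·(-2) = -q - 2
  Firm 1's payoff to Not advertise: q·2 + (1−q)·(-3) = 5q - 3
  -q - 2 = 5q - 3  ⇒  -6q = -1  ⇒  q = 1/6.

p = 1/2, q = 1/6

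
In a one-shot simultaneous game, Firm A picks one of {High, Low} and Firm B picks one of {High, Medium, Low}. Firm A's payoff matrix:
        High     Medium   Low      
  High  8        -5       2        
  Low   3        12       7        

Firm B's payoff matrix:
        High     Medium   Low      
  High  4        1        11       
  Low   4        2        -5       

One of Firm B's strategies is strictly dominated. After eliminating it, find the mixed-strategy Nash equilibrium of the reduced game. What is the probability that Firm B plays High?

Firm B's strategy Medium is strictly dominated by High: 4 > 1 and 4 > 2. Eliminate Medium.
Set Firm A's expected payoff from High equal to that from Low:
  Firm A's payoff to High: q·8 + (1−q)·2 = 6q + 2
  Firm A's payoff to Low: q·3 + (1−q)·7 = -4q + 7
  6q + 2 = -4q + 7  ⇒  10q = 5  ⇒  q = 1/2.

q = 1/2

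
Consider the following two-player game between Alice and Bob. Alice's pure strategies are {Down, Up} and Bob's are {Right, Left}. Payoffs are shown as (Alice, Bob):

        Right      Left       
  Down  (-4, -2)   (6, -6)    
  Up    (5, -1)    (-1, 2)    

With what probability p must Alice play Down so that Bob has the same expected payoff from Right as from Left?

p = 3/7

In a mixed equilibrium Bob is indifferent between Right and Left; this condition fixes p.
  Bob's payoff from Right: p·(-2) + (1−p)·(-1) = -p - 1
  Bob's payoff from Left: p·(-6) + (1−p)·2 = -8p + 2
  -p - 1 = -8p + 2  ⇒  7p = 3  ⇒  p = 3/7.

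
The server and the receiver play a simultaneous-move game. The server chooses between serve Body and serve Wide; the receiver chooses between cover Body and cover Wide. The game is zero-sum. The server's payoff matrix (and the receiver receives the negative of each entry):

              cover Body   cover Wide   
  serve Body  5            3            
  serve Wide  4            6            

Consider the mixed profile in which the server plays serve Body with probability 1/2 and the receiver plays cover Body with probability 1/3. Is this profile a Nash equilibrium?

Given the receiver's mix q = 1/3, the server's payoff from serve Body is 11/3 but from serve Wide is 16/3. The server strictly prefers serve Wide, so the server would not mix.
So the proposed profile is not a Nash equilibrium.

No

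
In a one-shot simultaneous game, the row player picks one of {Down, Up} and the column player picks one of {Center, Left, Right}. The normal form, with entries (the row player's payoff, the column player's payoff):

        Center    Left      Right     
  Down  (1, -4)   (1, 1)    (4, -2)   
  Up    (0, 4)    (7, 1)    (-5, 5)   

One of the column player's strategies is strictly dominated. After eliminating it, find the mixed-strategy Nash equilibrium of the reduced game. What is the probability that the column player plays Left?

The column player's strategy Center is strictly dominated by Right: -2 > -4 and 5 > 4. Eliminate Center.
In a mixed equilibrium the row player is indifferent between Down and Up; this condition fixes q.
  the row player's payoff to Down: q·1 + (1−q)·4 = -3q + 4
  the row player's payoff to Up: q·7 + (1−q)·(-5) = 12q - 5
  -3q + 4 = 12q - 5  ⇒  -15q = -9  ⇒  q = 3/5.

q = 3/5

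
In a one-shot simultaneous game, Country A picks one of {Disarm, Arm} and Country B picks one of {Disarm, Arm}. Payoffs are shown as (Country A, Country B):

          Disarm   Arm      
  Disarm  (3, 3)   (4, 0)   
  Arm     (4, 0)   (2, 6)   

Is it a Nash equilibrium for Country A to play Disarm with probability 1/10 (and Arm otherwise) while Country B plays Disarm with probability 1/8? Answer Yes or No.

Given Country A's mix p = 1/10, Country B's payoff from Disarm is 3/10 but from Arm is 27/5. Country B strictly prefers Arm, so Country B would not mix.
So the proposed profile is not a Nash equilibrium.

No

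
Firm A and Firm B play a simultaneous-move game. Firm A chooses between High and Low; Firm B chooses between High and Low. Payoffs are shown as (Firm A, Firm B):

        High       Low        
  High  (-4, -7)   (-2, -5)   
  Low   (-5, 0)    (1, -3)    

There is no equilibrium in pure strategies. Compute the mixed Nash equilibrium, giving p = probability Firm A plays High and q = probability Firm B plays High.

p = 3/5, q = 3/4

Set Firm B's expected payoff from High equal to that from Low:
  Firm B's payoff from High: p·(-7) + (1−p)·0 = -7p
  Firm B's payoff from Low: p·(-5) + (1−p)·(-3) = -2p - 3
  -7p = -2p - 3  ⇒  -5p = -3  ⇒  p = 3/5.
Firm B's mix must leave Firm A indifferent between High and Low.
  Firm A's expected payoff from High: q·(-4) + (1−q)·(-2) = -2q - 2
  Firm A's expected payoff from Low: q·(-5) + (1−q)·1 = -6q + 1
  -2q - 2 = -6q + 1  ⇒  4q = 3  ⇒  q = 3/4.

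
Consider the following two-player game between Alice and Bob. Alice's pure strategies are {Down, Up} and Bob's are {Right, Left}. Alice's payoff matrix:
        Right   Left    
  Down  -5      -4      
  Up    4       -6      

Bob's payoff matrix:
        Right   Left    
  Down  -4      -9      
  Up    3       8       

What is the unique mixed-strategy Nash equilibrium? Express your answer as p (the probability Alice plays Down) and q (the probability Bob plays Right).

p = 1/2, q = 2/11

Set Bob's expected payoff from Right equal to that from Left:
  Bob's expected payoff from Right: p·(-4) + (1−p)·3 = -7p + 3
  Bob's expected payoff from Left: p·(-9) + (1−p)·8 = -17p + 8
  -7p + 3 = -17p + 8  ⇒  10p = 5  ⇒  p = 1/2.
Alice's indifference between Down and Up determines Bob's mixing probability q:
  Alice's expected payoff from Down: q·(-5) + (1−q)·(-4) = -q - 4
  Alice's expected payoff from Up: q·4 + (1−q)·(-6) = 10q - 6
  -q - 4 = 10q - 6  ⇒  -11q = -2  ⇒  q = 2/11.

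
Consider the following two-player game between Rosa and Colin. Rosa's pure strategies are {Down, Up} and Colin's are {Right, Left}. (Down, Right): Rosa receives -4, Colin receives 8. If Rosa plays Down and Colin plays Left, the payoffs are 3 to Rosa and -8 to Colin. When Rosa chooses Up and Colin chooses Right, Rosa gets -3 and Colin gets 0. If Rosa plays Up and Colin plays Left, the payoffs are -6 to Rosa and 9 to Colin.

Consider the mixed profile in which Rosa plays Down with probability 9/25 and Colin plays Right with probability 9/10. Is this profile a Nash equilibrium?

Yes

Check Colin's indifference given Rosa's mix p = 9/25:
  payoff from Right = 72/25; payoff from Left = 72/25 — equal.
Check Rosa's indifference given Colin's mix q = 9/10:
  payoff from Down = -33/10; payoff from Up = -33/10 — equal.
Both players are indifferent, so neither can profitably deviate.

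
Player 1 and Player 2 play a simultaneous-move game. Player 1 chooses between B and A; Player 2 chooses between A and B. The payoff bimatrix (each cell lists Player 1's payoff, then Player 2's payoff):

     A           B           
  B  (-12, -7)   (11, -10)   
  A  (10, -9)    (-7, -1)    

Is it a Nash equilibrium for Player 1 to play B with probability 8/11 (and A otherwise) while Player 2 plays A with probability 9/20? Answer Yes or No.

Yes

Check Player 2's indifference given Player 1's mix p = 8/11:
  payoff from A = -83/11; payoff from B = -83/11 — equal.
Check Player 1's indifference given Player 2's mix q = 9/20:
  payoff from B = 13/20; payoff from A = 13/20 — equal.
Both players are indifferent, so neither can profitably deviate.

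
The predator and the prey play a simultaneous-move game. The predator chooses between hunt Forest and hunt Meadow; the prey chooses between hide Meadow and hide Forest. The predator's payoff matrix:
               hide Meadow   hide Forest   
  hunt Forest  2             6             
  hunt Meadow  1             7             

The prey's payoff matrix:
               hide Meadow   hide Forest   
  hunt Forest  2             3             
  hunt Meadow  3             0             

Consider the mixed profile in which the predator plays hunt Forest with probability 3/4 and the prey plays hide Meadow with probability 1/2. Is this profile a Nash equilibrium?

Check the prey's indifference given the predator's mix p = 3/4:
  payoff from hide Meadow = 9/4; payoff from hide Forest = 9/4 — equal.
Check the predator's indifference given the prey's mix q = 1/2:
  payoff from hunt Forest = 4; payoff from hunt Meadow = 4 — equal.
Both players are indifferent, so neither can profitably deviate.

Yes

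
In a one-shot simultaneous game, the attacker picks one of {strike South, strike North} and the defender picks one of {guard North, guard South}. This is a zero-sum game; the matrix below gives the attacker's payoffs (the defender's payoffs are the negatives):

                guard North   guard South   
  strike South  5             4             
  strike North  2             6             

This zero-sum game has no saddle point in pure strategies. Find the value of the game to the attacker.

v = 22/5

The attacker's indifference between strike South and strike North determines the defender's mixing probability q:
  the attacker's payoff from strike South: q·5 + (1−q)·4 = q + 4
  the attacker's payoff from strike North: q·2 + (1−q)·6 = -4q + 6
  q + 4 = -4q + 6  ⇒  5q = 2  ⇒  q = 2/5.
The value is the attacker's expected payoff against this mix (using strike South): (2/5)·5 + (3/5)·4 = 22/5.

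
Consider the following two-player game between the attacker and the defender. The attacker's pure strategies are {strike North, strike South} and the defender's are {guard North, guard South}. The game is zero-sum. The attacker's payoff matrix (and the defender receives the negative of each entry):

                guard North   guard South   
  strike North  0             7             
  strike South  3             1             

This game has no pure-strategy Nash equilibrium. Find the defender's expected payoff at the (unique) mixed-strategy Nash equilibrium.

-7/3

In a mixed equilibrium the defender is indifferent between guard North and guard South; this condition fixes p.
  the defender's payoff from guard North: p·0 + (1−p)·(-3) = 3p - 3
  the defender's payoff from guard South: p·(-7) + (1−p)·(-1) = -6p - 1
  3p - 3 = -6p - 1  ⇒  9p = 2  ⇒  p = 2/9.
At equilibrium the defender is indifferent across columns, so the defender's payoff equals the payoff from guard North: (2/9)·0 + (7/9)·(-3) = -7/3.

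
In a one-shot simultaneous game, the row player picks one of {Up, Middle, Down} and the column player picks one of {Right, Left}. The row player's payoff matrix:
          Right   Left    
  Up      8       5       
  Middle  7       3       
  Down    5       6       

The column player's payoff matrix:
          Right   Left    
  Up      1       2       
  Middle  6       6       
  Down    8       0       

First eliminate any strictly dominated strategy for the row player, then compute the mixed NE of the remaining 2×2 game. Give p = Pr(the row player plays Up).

The row player's strategy Middle is strictly dominated by Up: 8 > 7 and 5 > 3. Eliminate Middle.
Set the column player's expected payoff from Right equal to that from Left:
  the column player's expected payoff from Right: p·1 + (1−p)·8 = -7p + 8
  the column player's expected payoff from Left: p·2 + (1−p)·0 = 2p
  -7p + 8 = 2p  ⇒  -9p = -8  ⇒  p = 8/9.

p = 8/9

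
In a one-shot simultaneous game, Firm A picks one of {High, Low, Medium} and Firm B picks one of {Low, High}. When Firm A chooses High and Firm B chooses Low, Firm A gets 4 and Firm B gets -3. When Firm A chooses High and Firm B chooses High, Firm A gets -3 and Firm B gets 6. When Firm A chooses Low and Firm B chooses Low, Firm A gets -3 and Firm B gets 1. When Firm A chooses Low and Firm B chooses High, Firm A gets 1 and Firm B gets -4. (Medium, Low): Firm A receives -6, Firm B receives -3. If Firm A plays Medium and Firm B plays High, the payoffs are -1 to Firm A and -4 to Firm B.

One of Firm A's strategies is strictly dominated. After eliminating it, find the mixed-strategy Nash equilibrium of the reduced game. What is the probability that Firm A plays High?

Firm A's strategy Medium is strictly dominated by Low: -3 > -6 and 1 > -1. Eliminate Medium.
Firm A's mix must leave Firm B indifferent between Low and High.
  Firm B's expected payoff from Low: p·(-3) + (1−p)·1 = -4p + 1
  Firm B's expected payoff from High: p·6 + (1−p)·(-4) = 10p - 4
  -4p + 1 = 10p - 4  ⇒  -14p = -5  ⇒  p = 5/14.

p = 5/14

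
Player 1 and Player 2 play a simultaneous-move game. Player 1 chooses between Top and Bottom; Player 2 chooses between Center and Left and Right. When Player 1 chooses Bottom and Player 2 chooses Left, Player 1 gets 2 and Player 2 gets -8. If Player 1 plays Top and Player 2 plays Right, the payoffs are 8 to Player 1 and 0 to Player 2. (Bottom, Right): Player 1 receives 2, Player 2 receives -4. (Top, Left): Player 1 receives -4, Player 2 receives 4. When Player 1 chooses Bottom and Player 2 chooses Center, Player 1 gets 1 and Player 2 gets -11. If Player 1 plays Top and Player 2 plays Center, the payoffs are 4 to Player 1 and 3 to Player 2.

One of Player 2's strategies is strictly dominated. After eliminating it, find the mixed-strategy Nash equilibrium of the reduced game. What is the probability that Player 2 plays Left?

Player 2's strategy Center is strictly dominated by Left: 4 > 3 and -8 > -11. Eliminate Center.
For Player 1 to be willing to mix, Player 1 must be indifferent between Top and Bottom, which pins down Player 2's mix.
  Player 1's payoff from Top: q·(-4) + (1−q)·8 = -12q + 8
  Player 1's payoff from Bottom: q·2 + (1−q)·2 = 2
  -12q + 8 = 2  ⇒  -12q = -6  ⇒  q = 1/2.

q = 1/2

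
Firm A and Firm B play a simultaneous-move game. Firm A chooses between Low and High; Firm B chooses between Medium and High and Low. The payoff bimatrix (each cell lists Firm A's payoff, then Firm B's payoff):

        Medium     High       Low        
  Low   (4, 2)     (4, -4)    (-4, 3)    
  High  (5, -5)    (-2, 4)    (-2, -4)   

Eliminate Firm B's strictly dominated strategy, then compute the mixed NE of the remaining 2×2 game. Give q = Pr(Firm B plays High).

Firm B's strategy Medium is strictly dominated by Low: 3 > 2 and -4 > -5. Eliminate Medium.
Set Firm A's expected payoff from Low equal to that from High:
  Firm A's expected payoff from Low: q·4 + (1−q)·(-4) = 8q - 4
  Firm A's expected payoff from High: q·(-2) + (1−q)·(-2) = -2
  8q - 4 = -2  ⇒  8q = 2  ⇒  q = 1/4.

q = 1/4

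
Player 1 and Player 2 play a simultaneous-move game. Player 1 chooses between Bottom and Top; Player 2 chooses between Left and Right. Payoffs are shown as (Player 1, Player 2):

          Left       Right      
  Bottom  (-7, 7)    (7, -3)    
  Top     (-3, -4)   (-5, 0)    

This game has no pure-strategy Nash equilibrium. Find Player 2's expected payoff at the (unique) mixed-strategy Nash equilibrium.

For Player 2 to be willing to mix, Player 2 must be indifferent between Left and Right, which pins down Player 1's mix.
  Player 2's payoff to Left: p·7 + (1−p)·(-4) = 11p - 4
  Player 2's payoff to Right: p·(-3) + (1−p)·0 = -3p
  11p - 4 = -3p  ⇒  14p = 4  ⇒  p = 2/7.
At equilibrium Player 2 is indifferent across columns, so Player 2's payoff equals the payoff from Left: (2/7)·7 + (5/7)·(-4) = -6/7.

-6/7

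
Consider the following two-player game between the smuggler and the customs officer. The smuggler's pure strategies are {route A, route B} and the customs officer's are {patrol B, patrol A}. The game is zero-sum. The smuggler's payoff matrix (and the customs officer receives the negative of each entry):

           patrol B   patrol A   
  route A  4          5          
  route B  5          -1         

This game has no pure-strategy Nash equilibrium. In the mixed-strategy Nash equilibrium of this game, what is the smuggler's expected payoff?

The smuggler's indifference between route A and route B determines the customs officer's mixing probability q:
  the smuggler's expected payoff from route A: q·4 + (1−q)·5 = -q + 5
  the smuggler's expected payoff from route B: q·5 + (1−q)·(-1) = 6q - 1
  -q + 5 = 6q - 1  ⇒  -7q = -6  ⇒  q = 6/7.
At equilibrium the smuggler is indifferent across rows, so the smuggler's payoff equals the payoff from route A: (6/7)·4 + (1/7)·5 = 29/7.

29/7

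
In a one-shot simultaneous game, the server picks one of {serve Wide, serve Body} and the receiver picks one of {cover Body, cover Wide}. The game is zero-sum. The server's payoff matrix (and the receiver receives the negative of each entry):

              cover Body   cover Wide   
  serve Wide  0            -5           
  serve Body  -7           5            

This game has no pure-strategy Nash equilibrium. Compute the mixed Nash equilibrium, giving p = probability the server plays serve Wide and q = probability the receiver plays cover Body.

The receiver's indifference between cover Body and cover Wide determines the server's mixing probability p:
  the receiver's payoff to cover Body: p·0 + (1−p)·7 = -7p + 7
  the receiver's payoff to cover Wide: p·5 + (1−p)·(-5) = 10p - 5
  -7p + 7 = 10p - 5  ⇒  -17p = -12  ⇒  p = 12/17.
Set the server's expected payoff from serve Wide equal to that from serve Body:
  the server's payoff to serve Wide: q·0 + (1−q)·(-5) = 5q - 5
  the server's payoff to serve Body: q·(-7) + (1−q)·5 = -12q + 5
  5q - 5 = -12q + 5  ⇒  17q = 10  ⇒  q = 10/17.

p = 12/17, q = 10/17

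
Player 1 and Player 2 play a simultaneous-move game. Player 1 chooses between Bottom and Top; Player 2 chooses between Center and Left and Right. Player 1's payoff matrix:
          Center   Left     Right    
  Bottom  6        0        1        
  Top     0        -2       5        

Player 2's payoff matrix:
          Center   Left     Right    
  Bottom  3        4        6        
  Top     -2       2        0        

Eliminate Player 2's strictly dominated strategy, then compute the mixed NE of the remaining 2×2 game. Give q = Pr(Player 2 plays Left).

q = 2/3

Player 2's strategy Center is strictly dominated by Right: 6 > 3 and 0 > -2. Eliminate Center.
Player 2's mix must leave Player 1 indifferent between Bottom and Top.
  Player 1's payoff from Bottom: q·0 + (1−q)·1 = -q + 1
  Player 1's payoff from Top: q·(-2) + (1−q)·5 = -7q + 5
  -q + 1 = -7q + 5  ⇒  6q = 4  ⇒  q = 2/3.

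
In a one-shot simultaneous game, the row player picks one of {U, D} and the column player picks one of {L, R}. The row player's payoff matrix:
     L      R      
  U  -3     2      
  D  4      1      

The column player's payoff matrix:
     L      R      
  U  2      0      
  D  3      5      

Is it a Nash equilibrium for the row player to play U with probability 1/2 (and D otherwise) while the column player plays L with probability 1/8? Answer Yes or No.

Yes

Check the column player's indifference given the row player's mix p = 1/2:
  payoff from L = 5/2; payoff from R = 5/2 — equal.
Check the row player's indifference given the column player's mix q = 1/8:
  payoff from U = 11/8; payoff from D = 11/8 — equal.
Both players are indifferent, so neither can profitably deviate.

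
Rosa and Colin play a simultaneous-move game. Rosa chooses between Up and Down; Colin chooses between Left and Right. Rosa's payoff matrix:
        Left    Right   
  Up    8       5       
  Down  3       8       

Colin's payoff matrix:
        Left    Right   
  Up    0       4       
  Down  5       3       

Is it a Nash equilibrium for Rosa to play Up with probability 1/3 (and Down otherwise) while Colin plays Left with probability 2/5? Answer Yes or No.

No

Given Colin's mix q = 2/5, Rosa's payoff from Up is 31/5 but from Down is 6. Rosa strictly prefers Up, so Rosa would not mix.
So the proposed profile is not a Nash equilibrium.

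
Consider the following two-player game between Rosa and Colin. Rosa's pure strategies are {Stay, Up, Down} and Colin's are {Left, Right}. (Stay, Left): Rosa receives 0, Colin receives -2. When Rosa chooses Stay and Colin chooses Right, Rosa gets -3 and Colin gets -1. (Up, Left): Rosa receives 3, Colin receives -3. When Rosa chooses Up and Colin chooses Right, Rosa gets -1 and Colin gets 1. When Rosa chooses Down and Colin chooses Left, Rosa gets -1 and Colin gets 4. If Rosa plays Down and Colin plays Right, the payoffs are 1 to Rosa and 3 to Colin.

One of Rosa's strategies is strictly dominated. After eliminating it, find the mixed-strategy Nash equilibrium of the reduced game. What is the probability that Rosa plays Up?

Rosa's strategy Stay is strictly dominated by Up: 3 > 0 and -1 > -3. Eliminate Stay.
Colin's indifference between Left and Right determines Rosa's mixing probability p:
  Colin's expected payoff from Left: p·(-3) + (1−p)·4 = -7p + 4
  Colin's expected payoff from Right: p·1 + (1−p)·3 = -2p + 3
  -7p + 4 = -2p + 3  ⇒  -5p = -1  ⇒  p = 1/5.

p = 1/5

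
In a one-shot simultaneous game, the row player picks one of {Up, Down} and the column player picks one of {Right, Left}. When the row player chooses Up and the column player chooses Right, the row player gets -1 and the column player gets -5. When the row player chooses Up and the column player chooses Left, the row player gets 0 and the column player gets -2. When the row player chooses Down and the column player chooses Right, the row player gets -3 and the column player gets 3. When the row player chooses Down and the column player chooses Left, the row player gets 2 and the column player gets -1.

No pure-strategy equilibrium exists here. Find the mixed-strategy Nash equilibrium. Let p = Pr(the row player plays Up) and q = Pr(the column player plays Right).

p = 4/7, q = 1/2

For the column player to be willing to mix, the column player must be indifferent between Right and Left, which pins down the row player's mix.
  the column player's payoff to Right: p·(-5) + (1−p)·3 = -8p + 3
  the column player's payoff to Left: p·(-2) + (1−p)·(-1) = -p - 1
  -8p + 3 = -p - 1  ⇒  -7p = -4  ⇒  p = 4/7.
In a mixed equilibrium the row player is indifferent between Up and Down; this condition fixes q.
  the row player's payoff from Up: q·(-1) + (1−q)·0 = -q
  the row player's payoff from Down: q·(-3) + (1−q)·2 = -5q + 2
  -q = -5q + 2  ⇒  4q = 2  ⇒  q = 1/2.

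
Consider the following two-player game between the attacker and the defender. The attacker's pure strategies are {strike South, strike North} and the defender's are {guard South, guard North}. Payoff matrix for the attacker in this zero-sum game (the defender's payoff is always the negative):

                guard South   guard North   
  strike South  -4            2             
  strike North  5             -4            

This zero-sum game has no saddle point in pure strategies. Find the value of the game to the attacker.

v = -2/5

In a mixed equilibrium the attacker is indifferent between strike South and strike North; this condition fixes q.
  the attacker's expected payoff from strike South: q·(-4) + (1−q)·2 = -6q + 2
  the attacker's expected payoff from strike North: q·5 + (1−q)·(-4) = 9q - 4
  -6q + 2 = 9q - 4  ⇒  -15q = -6  ⇒  q = 2/5.
The value is the attacker's expected payoff against this mix (using strike South): (2/5)·(-4) + (3/5)·2 = -2/5.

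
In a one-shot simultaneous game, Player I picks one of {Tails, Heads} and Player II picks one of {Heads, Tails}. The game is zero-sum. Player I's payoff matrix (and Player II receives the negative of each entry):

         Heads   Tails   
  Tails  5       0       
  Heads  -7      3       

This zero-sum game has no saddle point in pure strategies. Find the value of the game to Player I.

Player I's indifference between Tails and Heads determines Player II's mixing probability q:
  Player I's payoff to Tails: q·5 + (1−q)·0 = 5q
  Player I's payoff to Heads: q·(-7) + (1−q)·3 = -10q + 3
  5q = -10q + 3  ⇒  15q = 3  ⇒  q = 1/5.
The value is Player I's expected payoff against this mix (using Tails): (1/5)·5 + (4/5)·0 = 1.

v = 1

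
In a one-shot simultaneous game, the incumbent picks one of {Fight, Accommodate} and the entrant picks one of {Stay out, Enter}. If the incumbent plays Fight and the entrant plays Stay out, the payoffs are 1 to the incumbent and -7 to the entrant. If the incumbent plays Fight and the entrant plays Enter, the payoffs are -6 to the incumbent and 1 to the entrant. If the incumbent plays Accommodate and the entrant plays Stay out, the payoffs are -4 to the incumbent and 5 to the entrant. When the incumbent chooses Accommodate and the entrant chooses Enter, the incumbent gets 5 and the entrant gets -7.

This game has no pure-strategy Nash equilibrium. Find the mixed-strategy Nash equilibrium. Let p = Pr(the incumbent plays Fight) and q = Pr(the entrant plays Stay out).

The entrant's indifference between Stay out and Enter determines the incumbent's mixing probability p:
  the entrant's payoff to Stay out: p·(-7) + (1−p)·5 = -12p + 5
  the entrant's payoff to Enter: p·1 + (1−p)·(-7) = 8p - 7
  -12p + 5 = 8p - 7  ⇒  -20p = -12  ⇒  p = 3/5.
The incumbent's indifference between Fight and Accommodate determines the entrant's mixing probability q:
  the incumbent's payoff from Fight: q·1 + (1−q)·(-6) = 7q - 6
  the incumbent's payoff from Accommodate: q·(-4) + (1−q)·5 = -9q + 5
  7q - 6 = -9q + 5  ⇒  16q = 11  ⇒  q = 11/16.

p = 3/5, q = 11/16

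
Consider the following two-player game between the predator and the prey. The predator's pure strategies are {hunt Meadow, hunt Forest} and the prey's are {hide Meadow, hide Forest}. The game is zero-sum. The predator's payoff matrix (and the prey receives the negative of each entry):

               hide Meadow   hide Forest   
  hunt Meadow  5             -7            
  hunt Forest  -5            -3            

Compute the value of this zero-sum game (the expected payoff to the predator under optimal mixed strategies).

v = -25/7

Set the predator's expected payoff from hunt Meadow equal to that from hunt Forest:
  the predator's payoff from hunt Meadow: q·5 + (1−q)·(-7) = 12q - 7
  the predator's payoff from hunt Forest: q·(-5) + (1−q)·(-3) = -2q - 3
  12q - 7 = -2q - 3  ⇒  14q = 4  ⇒  q = 2/7.
The value is the predator's expected payoff against this mix (using hunt Meadow): (2/7)·5 + (5/7)·(-7) = -25/7.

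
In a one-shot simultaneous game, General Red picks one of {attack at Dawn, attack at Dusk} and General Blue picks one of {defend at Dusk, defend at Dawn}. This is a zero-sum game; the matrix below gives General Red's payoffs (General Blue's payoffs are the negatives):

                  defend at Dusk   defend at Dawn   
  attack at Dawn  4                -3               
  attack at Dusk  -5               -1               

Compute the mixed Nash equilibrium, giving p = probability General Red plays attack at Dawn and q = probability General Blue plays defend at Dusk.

p = 4/11, q = 2/11

In a mixed equilibrium General Blue is indifferent between defend at Dusk and defend at Dawn; this condition fixes p.
  General Blue's payoff to defend at Dusk: p·(-4) + (1−p)·5 = -9p + 5
  General Blue's payoff to defend at Dawn: p·3 + (1−p)·1 = 2p + 1
  -9p + 5 = 2p + 1  ⇒  -11p = -4  ⇒  p = 4/11.
General Blue's mix must leave General Red indifferent between attack at Dawn and attack at Dusk.
  General Red's payoff to attack at Dawn: q·4 + (1−q)·(-3) = 7q - 3
  General Red's payoff to attack at Dusk: q·(-5) + (1−q)·(-1) = -4q - 1
  7q - 3 = -4q - 1  ⇒  11q = 2  ⇒  q = 2/11.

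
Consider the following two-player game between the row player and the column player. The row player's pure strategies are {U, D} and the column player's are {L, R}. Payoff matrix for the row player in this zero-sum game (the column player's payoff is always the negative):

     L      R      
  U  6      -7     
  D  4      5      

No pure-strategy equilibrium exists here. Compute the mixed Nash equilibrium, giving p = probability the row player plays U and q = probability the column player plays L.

The row player's mix must leave the column player indifferent between L and R.
  the column player's payoff to L: p·(-6) + (1−p)·(-4) = -2p - 4
  the column player's payoff to R: p·7 + (1−p)·(-5) = 12p - 5
  -2p - 4 = 12p - 5  ⇒  -14p = -1  ⇒  p = 1/14.
The column player's mix must leave the row player indifferent between U and D.
  the row player's payoff to U: q·6 + (1−q)·(-7) = 13q - 7
  the row player's payoff to D: q·4 + (1−q)·5 = -q + 5
  13q - 7 = -q + 5  ⇒  14q = 12  ⇒  q = 6/7.

p = 1/14, q = 6/7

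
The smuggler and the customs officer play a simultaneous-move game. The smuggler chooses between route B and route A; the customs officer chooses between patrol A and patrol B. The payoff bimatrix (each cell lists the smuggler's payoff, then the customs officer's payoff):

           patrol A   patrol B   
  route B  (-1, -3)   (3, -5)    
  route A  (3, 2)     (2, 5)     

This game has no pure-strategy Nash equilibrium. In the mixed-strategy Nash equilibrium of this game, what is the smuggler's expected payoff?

11/5

The customs officer's mix must leave the smuggler indifferent between route B and route A.
  the smuggler's expected payoff from route B: q·(-1) + (1−q)·3 = -4q + 3
  the smuggler's expected payoff from route A: q·3 + (1−q)·2 = q + 2
  -4q + 3 = q + 2  ⇒  -5q = -1  ⇒  q = 1/5.
At equilibrium the smuggler is indifferent across rows, so the smuggler's payoff equals the payoff from route B: (1/5)·(-1) + (4/5)·3 = 11/5.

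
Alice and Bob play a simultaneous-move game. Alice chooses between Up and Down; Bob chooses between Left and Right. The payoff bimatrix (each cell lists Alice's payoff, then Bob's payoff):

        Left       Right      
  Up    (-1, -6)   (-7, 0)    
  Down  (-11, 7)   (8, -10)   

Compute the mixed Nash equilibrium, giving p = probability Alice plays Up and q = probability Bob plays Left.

p = 17/23, q = 3/5

In a mixed equilibrium Bob is indifferent between Left and Right; this condition fixes p.
  Bob's payoff to Left: p·(-6) + (1−p)·7 = -13p + 7
  Bob's payoff to Right: p·0 + (1−p)·(-10) = 10p - 10
  -13p + 7 = 10p - 10  ⇒  -23p = -17  ⇒  p = 17/23.
Set Alice's expected payoff from Up equal to that from Down:
  Alice's payoff to Up: q·(-1) + (1−q)·(-7) = 6q - 7
  Alice's payoff to Down: q·(-11) + (1−q)·8 = -19q + 8
  6q - 7 = -19q + 8  ⇒  25q = 15  ⇒  q = 3/5.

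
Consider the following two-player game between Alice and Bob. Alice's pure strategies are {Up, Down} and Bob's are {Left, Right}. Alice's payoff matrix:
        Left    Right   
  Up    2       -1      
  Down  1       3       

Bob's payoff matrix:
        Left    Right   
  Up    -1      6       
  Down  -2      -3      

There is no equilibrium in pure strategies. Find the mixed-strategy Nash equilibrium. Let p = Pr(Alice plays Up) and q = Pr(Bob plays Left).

p = 1/8, q = 4/5

In a mixed equilibrium Bob is indifferent between Left and Right; this condition fixes p.
  Bob's expected payoff from Left: p·(-1) + (1−p)·(-2) = p - 2
  Bob's expected payoff from Right: p·6 + (1−p)·(-3) = 9p - 3
  p - 2 = 9p - 3  ⇒  -8p = -1  ⇒  p = 1/8.
Set Alice's expected payoff from Up equal to that from Down:
  Alice's expected payoff from Up: q·2 + (1−q)·(-1) = 3q - 1
  Alice's expected payoff from Down: q·1 + (1−q)·3 = -2q + 3
  3q - 1 = -2q + 3  ⇒  5q = 4  ⇒  q = 4/5.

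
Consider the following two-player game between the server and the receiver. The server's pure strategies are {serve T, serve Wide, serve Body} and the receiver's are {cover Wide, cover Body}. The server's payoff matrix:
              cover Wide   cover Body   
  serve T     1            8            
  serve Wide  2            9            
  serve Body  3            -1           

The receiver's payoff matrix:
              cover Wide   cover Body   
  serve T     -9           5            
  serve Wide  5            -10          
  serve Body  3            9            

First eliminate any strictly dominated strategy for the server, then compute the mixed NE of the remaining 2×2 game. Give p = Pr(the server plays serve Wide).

The server's strategy serve T is strictly dominated by serve Wide: 2 > 1 and 9 > 8. Eliminate serve T.
Set the receiver's expected payoff from cover Wide equal to that from cover Body:
  the receiver's payoff from cover Wide: p·5 + (1−p)·3 = 2p + 3
  the receiver's payoff from cover Body: p·(-10) + (1−p)·9 = -19p + 9
  2p + 3 = -19p + 9  ⇒  21p = 6  ⇒  p = 2/7.

p = 2/7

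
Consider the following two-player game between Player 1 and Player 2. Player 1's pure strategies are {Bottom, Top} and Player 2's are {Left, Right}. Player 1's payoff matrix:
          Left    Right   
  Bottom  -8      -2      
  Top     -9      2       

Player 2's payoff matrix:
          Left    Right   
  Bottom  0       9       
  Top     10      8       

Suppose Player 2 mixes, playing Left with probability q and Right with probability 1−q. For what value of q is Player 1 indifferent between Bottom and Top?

In a mixed equilibrium Player 1 is indifferent between Bottom and Top; this condition fixes q.
  Player 1's payoff to Bottom: q·(-8) + (1−q)·(-2) = -6q - 2
  Player 1's payoff to Top: q·(-9) + (1−q)·2 = -11q + 2
  -6q - 2 = -11q + 2  ⇒  5q = 4  ⇒  q = 4/5.

q = 4/5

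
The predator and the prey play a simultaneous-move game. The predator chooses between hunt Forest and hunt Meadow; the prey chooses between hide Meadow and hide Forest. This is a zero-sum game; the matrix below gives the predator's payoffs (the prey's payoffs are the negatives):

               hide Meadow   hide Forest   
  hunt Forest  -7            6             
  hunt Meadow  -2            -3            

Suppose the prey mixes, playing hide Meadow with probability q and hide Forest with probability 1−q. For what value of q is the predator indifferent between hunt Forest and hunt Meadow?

q = 9/14

Set the predator's expected payoff from hunt Forest equal to that from hunt Meadow:
  the predator's payoff from hunt Forest: q·(-7) + (1−q)·6 = -13q + 6
  the predator's payoff from hunt Meadow: q·(-2) + (1−q)·(-3) = q - 3
  -13q + 6 = q - 3  ⇒  -14q = -9  ⇒  q = 9/14.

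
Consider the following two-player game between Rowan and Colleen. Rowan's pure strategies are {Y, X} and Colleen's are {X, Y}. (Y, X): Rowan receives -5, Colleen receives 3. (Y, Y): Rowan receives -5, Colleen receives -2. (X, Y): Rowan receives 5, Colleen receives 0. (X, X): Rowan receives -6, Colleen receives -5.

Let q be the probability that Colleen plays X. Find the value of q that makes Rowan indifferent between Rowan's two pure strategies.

q = 10/11

Set Rowan's expected payoff from Y equal to that from X:
  Rowan's expected payoff from Y: q·(-5) + (1−q)·(-5) = -5
  Rowan's expected payoff from X: q·(-6) + (1−q)·5 = -11q + 5
  -5 = -11q + 5  ⇒  11q = 10  ⇒  q = 10/11.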